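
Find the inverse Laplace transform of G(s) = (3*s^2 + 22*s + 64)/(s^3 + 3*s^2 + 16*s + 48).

Factor the denominator: s^3 + 3*s^2 + 16*s + 48 = (s + 3)*(s^2 + 16).
Partial fraction decomposition gives [1/(s + 3)] + [2*s/(s^2 + 16)] + [16/(s^2 + 16)].
Invert each term: 1/(s + 3) ↔ e^(-3t); 2·s/(s^2 + 16) ↔ 2cos(4t); 4·4/(s^2 + 16) ↔ 4sin(4t).

4*sin(4*t) + 2*cos(4*t) + exp(-3*t)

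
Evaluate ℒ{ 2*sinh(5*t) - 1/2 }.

The transform is linear, so treat each term independently.
L{-1/2} = (-1/2)/s; (2)·[L{sinh(5t)} = 5/(s^2 - 25)].

10/(s^2 - 25) - 1/(2*s)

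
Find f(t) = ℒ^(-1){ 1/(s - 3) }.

Since L{e^(3t)} = 1/(s - 3), the inverse is exp(3*t).

f(t) = exp(3*t)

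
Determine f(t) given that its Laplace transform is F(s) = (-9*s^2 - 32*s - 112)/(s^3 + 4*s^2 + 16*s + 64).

Factor the denominator: s^3 + 4*s^2 + 16*s + 64 = (s + 4)*(s^2 + 16).
Partial fraction decomposition gives [-4/(s + 4)] + [-5*s/(s^2 + 16)] + [-12/(s^2 + 16)].
Invert each term: -4/(s + 4) ↔ -4e^(-4t); -5·s/(s^2 + 16) ↔ -5cos(4t); -3·4/(s^2 + 16) ↔ -3sin(4t).

f(t) = -3*sin(4*t) - 5*cos(4*t) - 4*exp(-4*t)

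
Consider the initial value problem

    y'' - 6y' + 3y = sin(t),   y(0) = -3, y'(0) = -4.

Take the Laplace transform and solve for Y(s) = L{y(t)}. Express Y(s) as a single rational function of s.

Y(s) = (-3*s^3 + 14*s^2 - 3*s + 15)/(s^4 - 6*s^3 + 4*s^2 - 6*s + 3)

Take the Laplace transform of both sides.
Using L{y''} = s^2 Y - s·y(0) - y'(0) and L{y'} = sY - y(0), with y(0) = -3, y'(0) = -4, the left side becomes (s^2 - 6*s + 3)Y - (-3*s + 14).
The right side is L{sin(t)} = 1/(s^2 + 1).
So (s^2 - 6*s + 3)Y = 1/(s^2 + 1) + (-3*s + 14).
Solve for Y(s) and write it as one ratio of polynomials.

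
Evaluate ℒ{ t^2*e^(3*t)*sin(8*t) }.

16*(3*s^2 - 18*s - 37)/(s^2 - 6*s + 73)^3

L{sin(8t)} = 8/(s^2 + 64).
Multiplying by e^(3t) shifts s → s - 3, so L{e^(3*t)*sin(8*t)} = 8/((s - 3)^2 + 64).
Then apply L{t^2·g(t)} = (-1)^2 d^2/ds^2[G(s)] with G(s) = 8/((s - 3)^2 + 64):
differentiating 2 times and applying the sign gives 16*(3*s^2 - 18*s - 37)/(s^2 - 6*s + 73)^3.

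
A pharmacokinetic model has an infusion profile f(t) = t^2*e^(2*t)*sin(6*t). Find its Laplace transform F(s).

L{sin(6t)} = 6/(s^2 + 36).
Multiplying by e^(2t) shifts s → s - 2, so L{e^(2*t)*sin(6*t)} = 6/((s - 2)^2 + 36).
Then apply L{t^2·g(t)} = (-1)^2 d^2/ds^2[G(s)] with G(s) = 6/((s - 2)^2 + 36):
differentiating 2 times and applying the sign gives 36*(s^2 - 4*s - 8)/(s^2 - 4*s + 40)^3.

F(s) = 36*(s^2 - 4*s - 8)/(s^2 - 4*s + 40)^3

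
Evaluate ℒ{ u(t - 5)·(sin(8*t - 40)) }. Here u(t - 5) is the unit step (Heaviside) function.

By the second shifting theorem, L{u(t - c)·g(t - c)} = e^(-cs)·H(s) with c = 5 and H(s) = L{g(t)}.
L{sin(8t)} = 8/(s^2 + 64).

8*exp(-5*s)/(s^2 + 64)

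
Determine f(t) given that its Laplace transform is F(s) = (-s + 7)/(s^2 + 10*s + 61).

Complete the square in the denominator: s^2 + 10*s + 61 = (s + 5)^2 + 6^2.
Split the numerator to match: -s + 7 = -1·(s + 5) + 2·6.
Invert each term: -1·(s + 5)/((s + 5)^2 + 36) ↔ -e^(-5t)cos(6t); 2·6/((s + 5)^2 + 36) ↔ 2e^(-5t)sin(6t).

f(t) = 2*exp(-5*t)*sin(6*t) - exp(-5*t)*cos(6*t)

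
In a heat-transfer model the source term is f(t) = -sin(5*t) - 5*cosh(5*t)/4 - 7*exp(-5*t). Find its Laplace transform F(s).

F(s) = -5*s/(4*(s^2 - 25)) - 5/(s^2 + 25) - 7/(s + 5)

Apply the Laplace transform termwise.
(-5/4)·[L{cosh(5t)} = s/(s^2 - 25)]; (-7)·[L{e^(-5t)} = 1/(s + 5)]; (-1)·[L{sin(5t)} = 5/(s^2 + 25)].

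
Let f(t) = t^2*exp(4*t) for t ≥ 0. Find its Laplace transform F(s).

F(s) = 2/(s - 4)^3

L{e^(4t)} = 1/(s - 4).
Then apply L{t^2·g(t)} = (-1)^2 d^2/ds^2[G(s)] with G(s) = 1/(s - 4):
differentiating 2 times and applying the sign gives 2/(s - 4)^3.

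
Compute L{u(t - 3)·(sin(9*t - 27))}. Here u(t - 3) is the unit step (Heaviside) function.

9*exp(-3*s)/(s^2 + 81)

By the second shifting theorem, L{u(t - c)·g(t - c)} = e^(-cs)·G(s) with c = 3 and G(s) = L{g(t)}.
L{sin(9t)} = 9/(s^2 + 81).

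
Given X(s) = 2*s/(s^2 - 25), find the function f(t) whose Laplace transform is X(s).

f(t) = 2*cosh(5*t)

Since L{cosh(5t)} = s/(s^2 - 25), the inverse is cosh(5*t), scaled by 2.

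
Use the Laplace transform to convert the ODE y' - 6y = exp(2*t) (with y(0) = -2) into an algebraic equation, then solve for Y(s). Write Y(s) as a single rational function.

Take the Laplace transform of both sides.
The derivative rules (L{y'} = sY - y(0) = sY - (-2)) turn the left side into (s - 6)Y - (-2).
The right side is L{exp(2*t)} = 1/(s - 2).
So (s - 6)Y = 1/(s - 2) + (-2).
Divide through and combine into a single rational function.

Y(s) = (-2*s + 5)/(s^2 - 8*s + 12)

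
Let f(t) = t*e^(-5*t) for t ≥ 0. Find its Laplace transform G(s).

G(s) = (s + 5)^(-2)

L{e^(-5t)} = 1/(s + 5).
Then apply L{t·g(t)} = -d/ds[H(s)] with H(s) = 1/(s + 5):
differentiating 1 time and applying the sign gives (s + 5)^(-2).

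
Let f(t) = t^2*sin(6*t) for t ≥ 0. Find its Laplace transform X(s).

X(s) = 36*(s^2 - 12)/(s^2 + 36)^3

L{sin(6t)} = 6/(s^2 + 36).
Then apply L{t^2·g(t)} = (-1)^2 d^2/ds^2[G(s)] with G(s) = 6/(s^2 + 36):
differentiating 2 times and applying the sign gives 36*(s^2 - 12)/(s^2 + 36)^3.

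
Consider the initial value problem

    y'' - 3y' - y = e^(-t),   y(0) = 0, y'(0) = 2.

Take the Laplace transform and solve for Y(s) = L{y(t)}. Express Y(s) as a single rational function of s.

Y(s) = (2*s + 3)/(s^3 - 2*s^2 - 4*s - 1)

Transform both sides with L{·}.
With L{y''} = s^2 Y - s·y(0) - y'(0) and L{y'} = sY - y(0), with y(0) = 0, y'(0) = 2: the LHS transforms to (s^2 - 3*s - 1)Y - (2).
The right side is L{e^(-t)} = 1/(s + 1).
So (s^2 - 3*s - 1)Y = 1/(s + 1) + (2).
Isolate Y and clear denominators.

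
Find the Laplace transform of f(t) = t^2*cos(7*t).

L{cos(7t)} = s/(s^2 + 49).
Then apply L{t^2·g(t)} = (-1)^2 d^2/ds^2[G(s)] with G(s) = s/(s^2 + 49):
differentiating 2 times and applying the sign gives 2*s*(s^2 - 147)/(s^2 + 49)^3.

2*s*(s^2 - 147)/(s^2 + 49)^3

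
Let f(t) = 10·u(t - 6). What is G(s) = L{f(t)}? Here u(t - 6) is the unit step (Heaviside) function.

G(s) = 10*exp(-6*s)/s

By the second shifting theorem, L{u(t - c)·g(t - c)} = e^(-cs)·H(s) with c = 6 and H(s) = L{g(t)}.
L{10} = 10/s.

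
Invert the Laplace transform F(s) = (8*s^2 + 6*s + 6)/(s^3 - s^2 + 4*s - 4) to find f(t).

f(t) = 4*exp(t) + 5*sin(2*t) + 4*cos(2*t)

Factor the denominator: s^3 - s^2 + 4*s - 4 = (s - 1)*(s^2 + 4).
Partial fraction decomposition gives [4/(s - 1)] + [4*s/(s^2 + 4)] + [10/(s^2 + 4)].
Invert each term: 4/(s - 1) ↔ 4e^(t); 4·s/(s^2 + 4) ↔ 4cos(2t); 5·2/(s^2 + 4) ↔ 5sin(2t).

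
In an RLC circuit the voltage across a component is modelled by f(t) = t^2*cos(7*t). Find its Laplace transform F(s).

F(s) = 2*s*(s^2 - 147)/(s^2 + 49)^3

L{cos(7t)} = s/(s^2 + 49).
Then apply L{t^2·g(t)} = (-1)^2 d^2/ds^2[G(s)] with G(s) = s/(s^2 + 49):
differentiating 2 times and applying the sign gives 2*s*(s^2 - 147)/(s^2 + 49)^3.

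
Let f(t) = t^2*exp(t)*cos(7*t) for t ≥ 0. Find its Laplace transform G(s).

L{cos(7t)} = s/(s^2 + 49).
Multiplying by e^(t) shifts s → s - 1, so L{exp(t)*cos(7*t)} = (s - 1)/((s - 1)^2 + 49).
Then apply L{t^2·g(t)} = (-1)^2 d^2/ds^2[H(s)] with H(s) = (s - 1)/((s - 1)^2 + 49):
differentiating 2 times and applying the sign gives 2*(s - 1)*(s^2 - 2*s - 146)/(s^2 - 2*s + 50)^3.

G(s) = 2*(s - 1)*(s^2 - 2*s - 146)/(s^2 - 2*s + 50)^3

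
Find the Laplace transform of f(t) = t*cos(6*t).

L{cos(6t)} = s/(s^2 + 36).
Then apply L{t·g(t)} = -d/ds[G(s)] with G(s) = s/(s^2 + 36):
differentiating 1 time and applying the sign gives (s - 6)*(s + 6)/(s^2 + 36)^2.

(s - 6)*(s + 6)/(s^2 + 36)^2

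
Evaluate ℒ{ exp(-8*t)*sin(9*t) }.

L{sin(9t)} = 9/(s^2 + 81).
By the first shifting theorem, multiplying by e^(-8t) replaces s with s + 8.

9/((s + 8)^2 + 81)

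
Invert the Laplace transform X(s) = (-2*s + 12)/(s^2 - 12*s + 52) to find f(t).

Rewrite the denominator: s^2 - 12*s + 52 = (s - 6)^2 + 16.
The form in (s - 6) signals a first-shifting-theorem factor e^(6t).
Since L{cos(4t)} = s/(s^2 + 16), the inverse is exp(6*t)*cos(4*t), scaled by -2.

f(t) = -2*exp(6*t)*cos(4*t)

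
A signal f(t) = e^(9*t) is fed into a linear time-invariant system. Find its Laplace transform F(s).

F(s) = 1/(s - 9)

L{e^(9t)} = 1/(s - 9).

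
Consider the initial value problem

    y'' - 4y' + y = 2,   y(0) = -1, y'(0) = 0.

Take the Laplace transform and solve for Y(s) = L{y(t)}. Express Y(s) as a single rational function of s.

Laplace-transform each side.
The derivative rules (L{y''} = s^2 Y - s·y(0) - y'(0) and L{y'} = sY - y(0), with y(0) = -1, y'(0) = 0) turn the left side into (s^2 - 4*s + 1)Y - (-s + 4).
The right side is L{2} = 2/s.
So (s^2 - 4*s + 1)Y = 2/s + (-s + 4).
Solve for Y(s) and write it as one ratio of polynomials.

Y(s) = (-s^2 + 4*s + 2)/(s^3 - 4*s^2 + s)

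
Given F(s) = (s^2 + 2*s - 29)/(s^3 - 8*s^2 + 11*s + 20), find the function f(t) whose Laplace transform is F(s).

Factor the denominator: s^3 - 8*s^2 + 11*s + 20 = (s - 5)*(s - 4)*(s + 1).
Partial fraction decomposition gives [1/(s - 4)] + [1/(s - 5)] + [-1/(s + 1)].
Invert each term: 1/(s - 4) ↔ e^(4t); 1/(s - 5) ↔ e^(5t); -1/(s + 1) ↔ -e^(-t).

f(t) = exp(5*t) + exp(4*t) - exp(-t)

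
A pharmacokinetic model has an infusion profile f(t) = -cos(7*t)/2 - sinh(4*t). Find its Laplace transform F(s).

Apply the Laplace transform termwise.
(-1/2)·[L{cos(7t)} = s/(s^2 + 49)]; (-1)·[L{sinh(4t)} = 4/(s^2 - 16)].

F(s) = -s/(2*(s^2 + 49)) - 4/(s^2 - 16)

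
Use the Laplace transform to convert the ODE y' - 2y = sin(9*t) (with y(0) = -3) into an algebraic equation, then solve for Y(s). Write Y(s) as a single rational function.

Apply the Laplace transform to the equation.
Using L{y'} = sY - y(0) = sY - (-3), the left side becomes (s - 2)Y - (-3).
The right side is L{sin(9*t)} = 9/(s^2 + 81).
So (s - 2)Y = 9/(s^2 + 81) + (-3).
Solve for Y(s) and write it as one ratio of polynomials.

Y(s) = (-3*s^2 - 234)/(s^3 - 2*s^2 + 81*s - 162)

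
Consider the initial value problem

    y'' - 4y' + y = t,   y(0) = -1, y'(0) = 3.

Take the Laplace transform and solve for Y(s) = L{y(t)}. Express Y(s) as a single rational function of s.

Y(s) = (-s^3 + 7*s^2 + 1)/(s^4 - 4*s^3 + s^2)

Take the Laplace transform of both sides.
With L{y''} = s^2 Y - s·y(0) - y'(0) and L{y'} = sY - y(0), with y(0) = -1, y'(0) = 3: the LHS transforms to (s^2 - 4*s + 1)Y - (-s + 7).
The right side is L{t} = s^(-2).
So (s^2 - 4*s + 1)Y = s^(-2) + (-s + 7).
Isolate Y and clear denominators.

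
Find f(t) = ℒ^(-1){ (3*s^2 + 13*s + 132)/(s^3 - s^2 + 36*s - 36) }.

f(t) = 4*exp(t) + 2*sin(6*t) - cos(6*t)

Factor the denominator: s^3 - s^2 + 36*s - 36 = (s - 1)*(s^2 + 36).
Partial fraction decomposition gives [4/(s - 1)] + [-s/(s^2 + 36)] + [12/(s^2 + 36)].
Invert each term: 4/(s - 1) ↔ 4e^(t); -1·s/(s^2 + 36) ↔ -cos(6t); 2·6/(s^2 + 36) ↔ 2sin(6t).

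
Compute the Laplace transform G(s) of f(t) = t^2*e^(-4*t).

G(s) = 2/(s + 4)^3

L{e^(-4t)} = 1/(s + 4).
Then apply L{t^2·g(t)} = (-1)^2 d^2/ds^2[H(s)] with H(s) = 1/(s + 4):
differentiating 2 times and applying the sign gives 2/(s + 4)^3.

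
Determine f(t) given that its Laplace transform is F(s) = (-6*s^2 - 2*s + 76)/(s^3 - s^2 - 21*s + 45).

Factor the denominator: s^3 - s^2 - 21*s + 45 = (s - 3)^2*(s + 5).
Partial fraction decomposition gives [-5/(s - 3)] + [2/(s - 3)^2] + [-1/(s + 5)].
Invert each term: -5/(s - 3) ↔ -5e^(3t); 2/(s - 3)^2 ↔ 2t·e^(3t); -1/(s + 5) ↔ -e^(-5t).

f(t) = 2*t*exp(3*t) - 5*exp(3*t) - exp(-5*t)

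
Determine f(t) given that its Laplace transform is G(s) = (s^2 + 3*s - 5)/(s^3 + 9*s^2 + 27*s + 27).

f(t) = -5*t^2*exp(-3*t)/2 - 3*t*exp(-3*t) + exp(-3*t)

Factor the denominator: s^3 + 9*s^2 + 27*s + 27 = (s + 3)^3.
Partial fraction decomposition gives [1/(s + 3)] + [-3/(s + 3)^2] + [-5/(s + 3)^3].
Invert each term: 1/(s + 3) ↔ e^(-3t); -3/(s + 3)^2 ↔ -3t·e^(-3t); -5/(s + 3)^3 ↔ (-5/2)t^2·e^(-3t).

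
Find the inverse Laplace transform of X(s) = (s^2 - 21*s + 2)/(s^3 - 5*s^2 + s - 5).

Factor the denominator: s^3 - 5*s^2 + s - 5 = (s - 5)*(s^2 + 1).
Partial fraction decomposition gives [-3/(s - 5)] + [4*s/(s^2 + 1)] + [-1/(s^2 + 1)].
Invert each term: -3/(s - 5) ↔ -3e^(5t); 4·s/(s^2 + 1) ↔ 4cos(t); -1·1/(s^2 + 1) ↔ -sin(t).

-3*exp(5*t) - sin(t) + 4*cos(t)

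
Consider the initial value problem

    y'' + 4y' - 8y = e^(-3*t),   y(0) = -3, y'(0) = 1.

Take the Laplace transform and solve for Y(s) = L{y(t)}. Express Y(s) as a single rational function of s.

Y(s) = (-3*s^2 - 20*s - 32)/(s^3 + 7*s^2 + 4*s - 24)

Apply the Laplace transform to the equation.
Using L{y''} = s^2 Y - s·y(0) - y'(0) and L{y'} = sY - y(0), with y(0) = -3, y'(0) = 1, the left side becomes (s^2 + 4*s - 8)Y - (-3*s - 11).
The right side is L{e^(-3*t)} = 1/(s + 3).
So (s^2 + 4*s - 8)Y = 1/(s + 3) + (-3*s - 11).
Solve for Y(s) and write it as one ratio of polynomials.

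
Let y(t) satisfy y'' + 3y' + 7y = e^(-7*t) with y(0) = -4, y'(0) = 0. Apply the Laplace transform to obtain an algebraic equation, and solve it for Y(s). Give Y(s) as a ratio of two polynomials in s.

Transform both sides with L{·}.
The derivative rules (L{y''} = s^2 Y - s·y(0) - y'(0) and L{y'} = sY - y(0), with y(0) = -4, y'(0) = 0) turn the left side into (s^2 + 3*s + 7)Y - (-4*s - 12).
The right side is L{e^(-7*t)} = 1/(s + 7).
So (s^2 + 3*s + 7)Y = 1/(s + 7) + (-4*s - 12).
Solve for Y(s) and write it as one ratio of polynomials.

Y(s) = (-4*s^2 - 40*s - 83)/(s^3 + 10*s^2 + 28*s + 49)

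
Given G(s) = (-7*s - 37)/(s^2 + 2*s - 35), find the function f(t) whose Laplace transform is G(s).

f(t) = -6*exp(5*t) - exp(-7*t)

Factor the denominator: s^2 + 2*s - 35 = (s - 5)*(s + 7).
Partial fraction decomposition gives [-6/(s - 5)] + [-1/(s + 7)].
Invert each term: -6/(s - 5) ↔ -6e^(5t); -1/(s + 7) ↔ -e^(-7t).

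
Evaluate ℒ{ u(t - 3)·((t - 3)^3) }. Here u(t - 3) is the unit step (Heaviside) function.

6*exp(-3*s)/s^4

By the second shifting theorem, L{u(t - c)·g(t - c)} = e^(-cs)·G(s) with c = 3 and G(s) = L{g(t)}.
L{t^3} = 3!/s^4 = 6/s^4.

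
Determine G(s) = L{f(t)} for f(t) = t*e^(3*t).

L{e^(3t)} = 1/(s - 3).
Then apply L{t·g(t)} = -d/ds[H(s)] with H(s) = 1/(s - 3):
differentiating 1 time and applying the sign gives (s - 3)^(-2).

G(s) = (s - 3)^(-2)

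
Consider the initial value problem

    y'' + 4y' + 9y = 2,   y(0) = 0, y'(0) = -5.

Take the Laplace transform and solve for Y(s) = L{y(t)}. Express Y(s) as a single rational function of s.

Y(s) = (-5*s + 2)/(s^3 + 4*s^2 + 9*s)

Apply the Laplace transform to the equation.
Using L{y''} = s^2 Y - s·y(0) - y'(0) and L{y'} = sY - y(0), with y(0) = 0, y'(0) = -5, the left side becomes (s^2 + 4*s + 9)Y - (-5).
The right side is L{2} = 2/s.
So (s^2 + 4*s + 9)Y = 2/s + (-5).
Divide through and combine into a single rational function.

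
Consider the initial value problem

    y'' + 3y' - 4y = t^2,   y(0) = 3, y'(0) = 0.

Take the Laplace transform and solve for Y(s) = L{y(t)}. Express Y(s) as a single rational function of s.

Y(s) = (3*s^4 + 9*s^3 + 2)/(s^5 + 3*s^4 - 4*s^3)

Transform both sides with L{·}.
Using L{y''} = s^2 Y - s·y(0) - y'(0) and L{y'} = sY - y(0), with y(0) = 3, y'(0) = 0, the left side becomes (s^2 + 3*s - 4)Y - (3*s + 9).
The right side is L{t^2} = 2/s^3.
So (s^2 + 3*s - 4)Y = 2/s^3 + (3*s + 9).
Solve for Y(s) and write it as one ratio of polynomials.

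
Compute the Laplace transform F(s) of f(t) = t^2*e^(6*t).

F(s) = 2/(s - 6)^3

L{t^2} = 2!/s^3 = 2/s^3.
By the first shifting theorem, multiplying by e^(6t) replaces s with s - 6.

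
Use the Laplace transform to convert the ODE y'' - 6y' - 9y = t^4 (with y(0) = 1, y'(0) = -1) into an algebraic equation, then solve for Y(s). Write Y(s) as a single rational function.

Transform both sides with L{·}.
With L{y''} = s^2 Y - s·y(0) - y'(0) and L{y'} = sY - y(0), with y(0) = 1, y'(0) = -1: the LHS transforms to (s^2 - 6*s - 9)Y - (s - 7).
The right side is L{t^4} = 24/s^5.
So (s^2 - 6*s - 9)Y = 24/s^5 + (s - 7).
Divide through and combine into a single rational function.

Y(s) = (s^6 - 7*s^5 + 24)/(s^7 - 6*s^6 - 9*s^5)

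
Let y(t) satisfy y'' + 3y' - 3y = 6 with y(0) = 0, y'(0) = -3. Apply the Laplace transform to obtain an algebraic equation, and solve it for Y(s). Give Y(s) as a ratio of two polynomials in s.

Take the Laplace transform of both sides.
Using L{y''} = s^2 Y - s·y(0) - y'(0) and L{y'} = sY - y(0), with y(0) = 0, y'(0) = -3, the left side becomes (s^2 + 3*s - 3)Y - (-3).
The right side is L{6} = 6/s.
So (s^2 + 3*s - 3)Y = 6/s + (-3).
Solve for Y(s) and write it as one ratio of polynomials.

Y(s) = (-3*s + 6)/(s^3 + 3*s^2 - 3*s)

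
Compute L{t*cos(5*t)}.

L{cos(5t)} = s/(s^2 + 25).
Then apply L{t·g(t)} = -d/ds[G(s)] with G(s) = s/(s^2 + 25):
differentiating 1 time and applying the sign gives (s - 5)*(s + 5)/(s^2 + 25)^2.

(s - 5)*(s + 5)/(s^2 + 25)^2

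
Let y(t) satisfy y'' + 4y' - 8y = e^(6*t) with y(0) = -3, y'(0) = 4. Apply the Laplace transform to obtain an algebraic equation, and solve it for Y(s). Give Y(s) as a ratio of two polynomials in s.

Laplace-transform each side.
With L{y''} = s^2 Y - s·y(0) - y'(0) and L{y'} = sY - y(0), with y(0) = -3, y'(0) = 4: the LHS transforms to (s^2 + 4*s - 8)Y - (-3*s - 8).
The right side is L{e^(6*t)} = 1/(s - 6).
So (s^2 + 4*s - 8)Y = 1/(s - 6) + (-3*s - 8).
Divide through and combine into a single rational function.

Y(s) = (-3*s^2 + 10*s + 49)/(s^3 - 2*s^2 - 32*s + 48)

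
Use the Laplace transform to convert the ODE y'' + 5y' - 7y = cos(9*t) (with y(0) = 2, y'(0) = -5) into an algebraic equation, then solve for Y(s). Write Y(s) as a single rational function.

Y(s) = (2*s^3 + 5*s^2 + 163*s + 405)/(s^4 + 5*s^3 + 74*s^2 + 405*s - 567)

Transform both sides with L{·}.
Using L{y''} = s^2 Y - s·y(0) - y'(0) and L{y'} = sY - y(0), with y(0) = 2, y'(0) = -5, the left side becomes (s^2 + 5*s - 7)Y - (2*s + 5).
The right side is L{cos(9*t)} = s/(s^2 + 81).
So (s^2 + 5*s - 7)Y = s/(s^2 + 81) + (2*s + 5).
Solve for Y(s) and write it as one ratio of polynomials.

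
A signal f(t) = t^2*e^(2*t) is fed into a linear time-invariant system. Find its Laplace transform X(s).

L{e^(2t)} = 1/(s - 2).
Then apply L{t^2·g(t)} = (-1)^2 d^2/ds^2[G(s)] with G(s) = 1/(s - 2):
differentiating 2 times and applying the sign gives 2/(s - 2)^3.

X(s) = 2/(s - 2)^3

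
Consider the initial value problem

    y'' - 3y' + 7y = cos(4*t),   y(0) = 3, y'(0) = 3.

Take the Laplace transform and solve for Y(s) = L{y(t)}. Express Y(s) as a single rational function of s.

Y(s) = (3*s^3 - 6*s^2 + 49*s - 96)/(s^4 - 3*s^3 + 23*s^2 - 48*s + 112)

Transform both sides with L{·}.
Using L{y''} = s^2 Y - s·y(0) - y'(0) and L{y'} = sY - y(0), with y(0) = 3, y'(0) = 3, the left side becomes (s^2 - 3*s + 7)Y - (3*s - 6).
The right side is L{cos(4*t)} = s/(s^2 + 16).
So (s^2 - 3*s + 7)Y = s/(s^2 + 16) + (3*s - 6).
Divide through and combine into a single rational function.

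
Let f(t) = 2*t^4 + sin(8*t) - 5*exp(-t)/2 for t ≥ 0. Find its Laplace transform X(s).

X(s) = 8/(s^2 + 64) - 5/(2*(s + 1)) + 48/s^5

Apply the Laplace transform termwise.
(-5/2)·[L{e^(-t)} = 1/(s + 1)]; (2)·[L{t^4} = 4!/s^5 = 24/s^5]; L{sin(8t)} = 8/(s^2 + 64).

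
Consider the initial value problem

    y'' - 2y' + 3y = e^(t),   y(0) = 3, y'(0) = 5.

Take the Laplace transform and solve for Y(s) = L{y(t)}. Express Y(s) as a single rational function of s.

Y(s) = (3*s^2 - 4*s + 2)/(s^3 - 3*s^2 + 5*s - 3)

Take the Laplace transform of both sides.
The derivative rules (L{y''} = s^2 Y - s·y(0) - y'(0) and L{y'} = sY - y(0), with y(0) = 3, y'(0) = 5) turn the left side into (s^2 - 2*s + 3)Y - (3*s - 1).
The right side is L{e^(t)} = 1/(s - 1).
So (s^2 - 2*s + 3)Y = 1/(s - 1) + (3*s - 1).
Divide through and combine into a single rational function.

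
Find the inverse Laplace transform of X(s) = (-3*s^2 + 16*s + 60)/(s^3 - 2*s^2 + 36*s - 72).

Factor the denominator: s^3 - 2*s^2 + 36*s - 72 = (s - 2)*(s^2 + 36).
Partial fraction decomposition gives [2/(s - 2)] + [-5*s/(s^2 + 36)] + [6/(s^2 + 36)].
Invert each term: 2/(s - 2) ↔ 2e^(2t); -5·s/(s^2 + 36) ↔ -5cos(6t); 1·6/(s^2 + 36) ↔ sin(6t).

2*exp(2*t) + sin(6*t) - 5*cos(6*t)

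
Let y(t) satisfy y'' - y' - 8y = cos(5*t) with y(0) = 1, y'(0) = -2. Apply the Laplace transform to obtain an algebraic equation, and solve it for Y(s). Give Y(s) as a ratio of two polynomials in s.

Take the Laplace transform of both sides.
The derivative rules (L{y''} = s^2 Y - s·y(0) - y'(0) and L{y'} = sY - y(0), with y(0) = 1, y'(0) = -2) turn the left side into (s^2 - s - 8)Y - (s - 3).
The right side is L{cos(5*t)} = s/(s^2 + 25).
So (s^2 - s - 8)Y = s/(s^2 + 25) + (s - 3).
Solve for Y(s) and write it as one ratio of polynomials.

Y(s) = (s^3 - 3*s^2 + 26*s - 75)/(s^4 - s^3 + 17*s^2 - 25*s - 200)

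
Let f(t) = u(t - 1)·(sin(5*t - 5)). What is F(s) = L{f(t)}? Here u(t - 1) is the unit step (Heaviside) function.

F(s) = 5*exp(-s)/(s^2 + 25)

By the second shifting theorem, L{u(t - c)·g(t - c)} = e^(-cs)·G(s) with c = 1 and G(s) = L{g(t)}.
L{sin(5t)} = 5/(s^2 + 25).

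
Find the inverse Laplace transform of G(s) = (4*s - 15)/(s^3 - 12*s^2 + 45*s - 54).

t*exp(3*t) + exp(6*t) - exp(3*t)

Factor the denominator: s^3 - 12*s^2 + 45*s - 54 = (s - 6)*(s - 3)^2.
Partial fraction decomposition gives [-1/(s - 3)] + [(s - 3)^(-2)] + [1/(s - 6)].
Invert each term: -1/(s - 3) ↔ -e^(3t); 1/(s - 3)^2 ↔ t·e^(3t); 1/(s - 6) ↔ e^(6t).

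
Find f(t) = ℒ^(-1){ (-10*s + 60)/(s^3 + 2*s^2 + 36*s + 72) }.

f(t) = -sin(6*t) - 2*cos(6*t) + 2*exp(-2*t)

Factor the denominator: s^3 + 2*s^2 + 36*s + 72 = (s + 2)*(s^2 + 36).
Partial fraction decomposition gives [2/(s + 2)] + [-2*s/(s^2 + 36)] + [-6/(s^2 + 36)].
Invert each term: 2/(s + 2) ↔ 2e^(-2t); -2·s/(s^2 + 36) ↔ -2cos(6t); -1·6/(s^2 + 36) ↔ -sin(6t).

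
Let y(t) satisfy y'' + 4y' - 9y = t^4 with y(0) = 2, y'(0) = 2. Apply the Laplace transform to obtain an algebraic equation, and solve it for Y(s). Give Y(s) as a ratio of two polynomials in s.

Y(s) = (2*s^6 + 10*s^5 + 24)/(s^7 + 4*s^6 - 9*s^5)

Transform both sides with L{·}.
The derivative rules (L{y''} = s^2 Y - s·y(0) - y'(0) and L{y'} = sY - y(0), with y(0) = 2, y'(0) = 2) turn the left side into (s^2 + 4*s - 9)Y - (2*s + 10).
The right side is L{t^4} = 24/s^5.
So (s^2 + 4*s - 9)Y = 24/s^5 + (2*s + 10).
Isolate Y and clear denominators.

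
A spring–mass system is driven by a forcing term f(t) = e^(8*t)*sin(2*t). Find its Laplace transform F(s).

L{sin(2t)} = 2/(s^2 + 4).
By the first shifting theorem, multiplying by e^(8t) replaces s with s - 8.

F(s) = 2/((s - 8)^2 + 4)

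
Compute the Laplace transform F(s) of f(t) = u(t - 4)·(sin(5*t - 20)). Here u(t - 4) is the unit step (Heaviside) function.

F(s) = 5*exp(-4*s)/(s^2 + 25)

By the second shifting theorem, L{u(t - c)·g(t - c)} = e^(-cs)·G(s) with c = 4 and G(s) = L{g(t)}.
L{sin(5t)} = 5/(s^2 + 25).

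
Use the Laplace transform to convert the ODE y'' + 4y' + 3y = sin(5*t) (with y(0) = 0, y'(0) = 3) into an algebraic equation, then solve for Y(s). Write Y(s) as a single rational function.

Take the Laplace transform of both sides.
With L{y''} = s^2 Y - s·y(0) - y'(0) and L{y'} = sY - y(0), with y(0) = 0, y'(0) = 3: the LHS transforms to (s^2 + 4*s + 3)Y - (3).
The right side is L{sin(5*t)} = 5/(s^2 + 25).
So (s^2 + 4*s + 3)Y = 5/(s^2 + 25) + (3).
Isolate Y and clear denominators.

Y(s) = (3*s^2 + 80)/(s^4 + 4*s^3 + 28*s^2 + 100*s + 75)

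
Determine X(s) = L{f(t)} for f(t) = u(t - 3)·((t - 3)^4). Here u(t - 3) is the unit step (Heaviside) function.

X(s) = 24*exp(-3*s)/s^5

By the second shifting theorem, L{u(t - c)·g(t - c)} = e^(-cs)·G(s) with c = 3 and G(s) = L{g(t)}.
L{t^4} = 4!/s^5 = 24/s^5.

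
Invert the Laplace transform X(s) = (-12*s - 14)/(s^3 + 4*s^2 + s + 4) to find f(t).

Factor the denominator: s^3 + 4*s^2 + s + 4 = (s + 4)*(s^2 + 1).
Partial fraction decomposition gives [2/(s + 4)] + [-2*s/(s^2 + 1)] + [-4/(s^2 + 1)].
Invert each term: 2/(s + 4) ↔ 2e^(-4t); -2·s/(s^2 + 1) ↔ -2cos(t); -4·1/(s^2 + 1) ↔ -4sin(t).

f(t) = -4*sin(t) - 2*cos(t) + 2*exp(-4*t)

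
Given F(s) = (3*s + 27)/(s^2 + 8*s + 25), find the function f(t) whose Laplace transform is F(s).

f(t) = 5*exp(-4*t)*sin(3*t) + 3*exp(-4*t)*cos(3*t)

Complete the square in the denominator: s^2 + 8*s + 25 = (s + 4)^2 + 3^2.
Split the numerator to match: 3*s + 27 = 3·(s + 4) + 5·3.
Invert each term: 3·(s + 4)/((s + 4)^2 + 9) ↔ 3e^(-4t)cos(3t); 5·3/((s + 4)^2 + 9) ↔ 5e^(-4t)sin(3t).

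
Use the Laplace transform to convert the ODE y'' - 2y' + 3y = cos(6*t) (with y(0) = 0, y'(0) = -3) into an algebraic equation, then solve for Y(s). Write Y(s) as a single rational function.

Y(s) = (-3*s^2 + s - 108)/(s^4 - 2*s^3 + 39*s^2 - 72*s + 108)

Transform both sides with L{·}.
The derivative rules (L{y''} = s^2 Y - s·y(0) - y'(0) and L{y'} = sY - y(0), with y(0) = 0, y'(0) = -3) turn the left side into (s^2 - 2*s + 3)Y - (-3).
The right side is L{cos(6*t)} = s/(s^2 + 36).
So (s^2 - 2*s + 3)Y = s/(s^2 + 36) + (-3).
Solve for Y(s) and write it as one ratio of polynomials.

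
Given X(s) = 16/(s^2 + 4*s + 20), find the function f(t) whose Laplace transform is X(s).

f(t) = 4*exp(-2*t)*sin(4*t)

Rewrite the denominator: s^2 + 4*s + 20 = (s + 2)^2 + 16.
The form in (s + 2) signals a first-shifting-theorem factor e^(-2t).
Since L{sin(4t)} = 4/(s^2 + 16), the inverse is exp(-2*t)*sin(4*t), scaled by 4.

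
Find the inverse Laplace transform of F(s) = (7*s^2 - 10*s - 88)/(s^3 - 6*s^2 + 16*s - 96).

2*exp(6*t) + 5*sin(4*t) + 5*cos(4*t)

Factor the denominator: s^3 - 6*s^2 + 16*s - 96 = (s - 6)*(s^2 + 16).
Partial fraction decomposition gives [2/(s - 6)] + [5*s/(s^2 + 16)] + [20/(s^2 + 16)].
Invert each term: 2/(s - 6) ↔ 2e^(6t); 5·s/(s^2 + 16) ↔ 5cos(4t); 5·4/(s^2 + 16) ↔ 5sin(4t).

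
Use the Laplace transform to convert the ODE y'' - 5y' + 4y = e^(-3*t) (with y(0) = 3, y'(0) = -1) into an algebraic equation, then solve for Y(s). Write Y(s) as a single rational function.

Apply the Laplace transform to the equation.
With L{y''} = s^2 Y - s·y(0) - y'(0) and L{y'} = sY - y(0), with y(0) = 3, y'(0) = -1: the LHS transforms to (s^2 - 5*s + 4)Y - (3*s - 16).
The right side is L{e^(-3*t)} = 1/(s + 3).
So (s^2 - 5*s + 4)Y = 1/(s + 3) + (3*s - 16).
Solve for Y(s) and write it as one ratio of polynomials.

Y(s) = (3*s^2 - 7*s - 47)/(s^3 - 2*s^2 - 11*s + 12)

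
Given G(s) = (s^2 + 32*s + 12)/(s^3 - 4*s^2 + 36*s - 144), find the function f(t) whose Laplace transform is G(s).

Factor the denominator: s^3 - 4*s^2 + 36*s - 144 = (s - 4)*(s^2 + 36).
Partial fraction decomposition gives [3/(s - 4)] + [-2*s/(s^2 + 36)] + [24/(s^2 + 36)].
Invert each term: 3/(s - 4) ↔ 3e^(4t); -2·s/(s^2 + 36) ↔ -2cos(6t); 4·6/(s^2 + 36) ↔ 4sin(6t).

f(t) = 3*exp(4*t) + 4*sin(6*t) - 2*cos(6*t)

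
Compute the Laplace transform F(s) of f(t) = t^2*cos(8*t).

F(s) = 2*s*(s^2 - 192)/(s^2 + 64)^3

L{cos(8t)} = s/(s^2 + 64).
Then apply L{t^2·g(t)} = (-1)^2 d^2/ds^2[G(s)] with G(s) = s/(s^2 + 64):
differentiating 2 times and applying the sign gives 2*s*(s^2 - 192)/(s^2 + 64)^3.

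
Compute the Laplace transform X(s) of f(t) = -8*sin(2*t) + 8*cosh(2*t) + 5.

X(s) = 8*s/(s^2 - 4) - 16/(s^2 + 4) + 5/s

By linearity of the Laplace transform, transform each term separately.
(8)·[L{cosh(2t)} = s/(s^2 - 4)]; (-8)·[L{sin(2t)} = 2/(s^2 + 4)]; L{5} = 5/s.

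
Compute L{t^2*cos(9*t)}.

2*s*(s^2 - 243)/(s^2 + 81)^3

L{cos(9t)} = s/(s^2 + 81).
Then apply L{t^2·g(t)} = (-1)^2 d^2/ds^2[G(s)] with G(s) = s/(s^2 + 81):
differentiating 2 times and applying the sign gives 2*s*(s^2 - 243)/(s^2 + 81)^3.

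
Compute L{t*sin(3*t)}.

L{sin(3t)} = 3/(s^2 + 9).
Then apply L{t·g(t)} = -d/ds[H(s)] with H(s) = 3/(s^2 + 9):
differentiating 1 time and applying the sign gives 6*s/(s^2 + 9)^2.

6*s/(s^2 + 9)^2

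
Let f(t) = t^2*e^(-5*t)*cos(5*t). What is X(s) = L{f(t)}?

L{cos(5t)} = s/(s^2 + 25).
Multiplying by e^(-5t) shifts s → s + 5, so L{e^(-5*t)*cos(5*t)} = (s + 5)/((s + 5)^2 + 25).
Then apply L{t^2·g(t)} = (-1)^2 d^2/ds^2[G(s)] with G(s) = (s + 5)/((s + 5)^2 + 25):
differentiating 2 times and applying the sign gives 2*(s + 5)*(s^2 + 10*s - 50)/(s^2 + 10*s + 50)^3.

X(s) = 2*(s + 5)*(s^2 + 10*s - 50)/(s^2 + 10*s + 50)^3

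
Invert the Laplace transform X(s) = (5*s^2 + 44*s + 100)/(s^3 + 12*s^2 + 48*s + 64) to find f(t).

Factor the denominator: s^3 + 12*s^2 + 48*s + 64 = (s + 4)^3.
Partial fraction decomposition gives [5/(s + 4)] + [4/(s + 4)^2] + [4/(s + 4)^3].
Invert each term: 5/(s + 4) ↔ 5e^(-4t); 4/(s + 4)^2 ↔ 4t·e^(-4t); 4/(s + 4)^3 ↔ (2)t^2·e^(-4t).

f(t) = 2*t^2*exp(-4*t) + 4*t*exp(-4*t) + 5*exp(-4*t)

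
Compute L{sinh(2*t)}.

2/(s^2 - 4)

L{sinh(2t)} = 2/(s^2 - 4).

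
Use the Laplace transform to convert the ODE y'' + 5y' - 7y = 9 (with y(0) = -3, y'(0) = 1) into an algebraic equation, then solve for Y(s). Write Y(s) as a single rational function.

Take the Laplace transform of both sides.
Using L{y''} = s^2 Y - s·y(0) - y'(0) and L{y'} = sY - y(0), with y(0) = -3, y'(0) = 1, the left side becomes (s^2 + 5*s - 7)Y - (-3*s - 14).
The right side is L{9} = 9/s.
So (s^2 + 5*s - 7)Y = 9/s + (-3*s - 14).
Solve for Y(s) and write it as one ratio of polynomials.

Y(s) = (-3*s^2 - 14*s + 9)/(s^3 + 5*s^2 - 7*s)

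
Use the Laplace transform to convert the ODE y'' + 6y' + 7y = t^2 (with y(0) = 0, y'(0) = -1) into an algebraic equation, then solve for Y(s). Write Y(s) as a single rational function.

Y(s) = (-s^3 + 2)/(s^5 + 6*s^4 + 7*s^3)

Take the Laplace transform of both sides.
Using L{y''} = s^2 Y - s·y(0) - y'(0) and L{y'} = sY - y(0), with y(0) = 0, y'(0) = -1, the left side becomes (s^2 + 6*s + 7)Y - (-1).
The right side is L{t^2} = 2/s^3.
So (s^2 + 6*s + 7)Y = 2/s^3 + (-1).
Divide through and combine into a single rational function.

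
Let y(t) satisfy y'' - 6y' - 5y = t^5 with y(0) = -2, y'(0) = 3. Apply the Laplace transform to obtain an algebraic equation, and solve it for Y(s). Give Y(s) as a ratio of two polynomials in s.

Y(s) = (-2*s^7 + 15*s^6 + 120)/(s^8 - 6*s^7 - 5*s^6)

Take the Laplace transform of both sides.
Using L{y''} = s^2 Y - s·y(0) - y'(0) and L{y'} = sY - y(0), with y(0) = -2, y'(0) = 3, the left side becomes (s^2 - 6*s - 5)Y - (-2*s + 15).
The right side is L{t^5} = 120/s^6.
So (s^2 - 6*s - 5)Y = 120/s^6 + (-2*s + 15).
Isolate Y and clear denominators.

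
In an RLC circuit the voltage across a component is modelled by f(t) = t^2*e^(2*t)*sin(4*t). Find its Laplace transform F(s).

F(s) = 8*(3*s^2 - 12*s - 4)/(s^2 - 4*s + 20)^3

L{sin(4t)} = 4/(s^2 + 16).
Multiplying by e^(2t) shifts s → s - 2, so L{e^(2*t)*sin(4*t)} = 4/((s - 2)^2 + 16).
Then apply L{t^2·g(t)} = (-1)^2 d^2/ds^2[G(s)] with G(s) = 4/((s - 2)^2 + 16):
differentiating 2 times and applying the sign gives 8*(3*s^2 - 12*s - 4)/(s^2 - 4*s + 20)^3.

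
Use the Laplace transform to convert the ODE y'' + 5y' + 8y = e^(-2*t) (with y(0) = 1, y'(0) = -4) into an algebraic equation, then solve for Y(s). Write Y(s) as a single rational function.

Take the Laplace transform of both sides.
The derivative rules (L{y''} = s^2 Y - s·y(0) - y'(0) and L{y'} = sY - y(0), with y(0) = 1, y'(0) = -4) turn the left side into (s^2 + 5*s + 8)Y - (s + 1).
The right side is L{e^(-2*t)} = 1/(s + 2).
So (s^2 + 5*s + 8)Y = 1/(s + 2) + (s + 1).
Isolate Y and clear denominators.

Y(s) = (s^2 + 3*s + 3)/(s^3 + 7*s^2 + 18*s + 16)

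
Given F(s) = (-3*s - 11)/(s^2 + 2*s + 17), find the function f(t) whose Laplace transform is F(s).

f(t) = -2*exp(-t)*sin(4*t) - 3*exp(-t)*cos(4*t)

Complete the square in the denominator: s^2 + 2*s + 17 = (s + 1)^2 + 4^2.
Split the numerator to match: -3*s - 11 = -3·(s + 1) - 2·4.
Invert each term: -3·(s + 1)/((s + 1)^2 + 16) ↔ -3e^(-t)cos(4t); -2·4/((s + 1)^2 + 16) ↔ -2e^(-t)sin(4t).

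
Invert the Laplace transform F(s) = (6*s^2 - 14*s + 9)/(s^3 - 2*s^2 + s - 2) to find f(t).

Factor the denominator: s^3 - 2*s^2 + s - 2 = (s - 2)*(s^2 + 1).
Partial fraction decomposition gives [1/(s - 2)] + [5*s/(s^2 + 1)] + [-4/(s^2 + 1)].
Invert each term: 1/(s - 2) ↔ e^(2t); 5·s/(s^2 + 1) ↔ 5cos(t); -4·1/(s^2 + 1) ↔ -4sin(t).

f(t) = exp(2*t) - 4*sin(t) + 5*cos(t)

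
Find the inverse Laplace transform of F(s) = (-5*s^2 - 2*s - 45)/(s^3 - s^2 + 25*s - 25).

-2*exp(t) - sin(5*t) - 3*cos(5*t)

Factor the denominator: s^3 - s^2 + 25*s - 25 = (s - 1)*(s^2 + 25).
Partial fraction decomposition gives [-2/(s - 1)] + [-3*s/(s^2 + 25)] + [-5/(s^2 + 25)].
Invert each term: -2/(s - 1) ↔ -2e^(t); -3·s/(s^2 + 25) ↔ -3cos(5t); -1·5/(s^2 + 25) ↔ -sin(5t).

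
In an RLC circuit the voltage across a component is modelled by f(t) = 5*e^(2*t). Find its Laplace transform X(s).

L{5} = 5/s.
By the first shifting theorem, multiplying by e^(2t) replaces s with s - 2.

X(s) = 5/(s - 2)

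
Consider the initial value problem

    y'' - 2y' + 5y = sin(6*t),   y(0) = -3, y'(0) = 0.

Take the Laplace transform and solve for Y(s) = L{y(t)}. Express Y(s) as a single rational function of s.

Y(s) = (-3*s^3 + 6*s^2 - 108*s + 222)/(s^4 - 2*s^3 + 41*s^2 - 72*s + 180)

Laplace-transform each side.
Using L{y''} = s^2 Y - s·y(0) - y'(0) and L{y'} = sY - y(0), with y(0) = -3, y'(0) = 0, the left side becomes (s^2 - 2*s + 5)Y - (-3*s + 6).
The right side is L{sin(6*t)} = 6/(s^2 + 36).
So (s^2 - 2*s + 5)Y = 6/(s^2 + 36) + (-3*s + 6).
Isolate Y and clear denominators.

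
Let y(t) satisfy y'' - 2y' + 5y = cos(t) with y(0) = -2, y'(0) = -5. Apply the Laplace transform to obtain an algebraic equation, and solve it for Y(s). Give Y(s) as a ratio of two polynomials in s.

Laplace-transform each side.
Using L{y''} = s^2 Y - s·y(0) - y'(0) and L{y'} = sY - y(0), with y(0) = -2, y'(0) = -5, the left side becomes (s^2 - 2*s + 5)Y - (-2*s - 1).
The right side is L{cos(t)} = s/(s^2 + 1).
So (s^2 - 2*s + 5)Y = s/(s^2 + 1) + (-2*s - 1).
Divide through and combine into a single rational function.

Y(s) = (-2*s^3 - s^2 - s - 1)/(s^4 - 2*s^3 + 6*s^2 - 2*s + 5)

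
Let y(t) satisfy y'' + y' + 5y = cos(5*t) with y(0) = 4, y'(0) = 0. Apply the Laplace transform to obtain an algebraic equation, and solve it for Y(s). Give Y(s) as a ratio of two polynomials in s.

Laplace-transform each side.
With L{y''} = s^2 Y - s·y(0) - y'(0) and L{y'} = sY - y(0), with y(0) = 4, y'(0) = 0: the LHS transforms to (s^2 + s + 5)Y - (4*s + 4).
The right side is L{cos(5*t)} = s/(s^2 + 25).
So (s^2 + s + 5)Y = s/(s^2 + 25) + (4*s + 4).
Divide through and combine into a single rational function.

Y(s) = (4*s^3 + 4*s^2 + 101*s + 100)/(s^4 + s^3 + 30*s^2 + 25*s + 125)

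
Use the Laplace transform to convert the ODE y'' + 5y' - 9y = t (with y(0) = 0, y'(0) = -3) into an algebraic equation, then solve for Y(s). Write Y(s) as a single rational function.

Y(s) = (-3*s^2 + 1)/(s^4 + 5*s^3 - 9*s^2)

Take the Laplace transform of both sides.
The derivative rules (L{y''} = s^2 Y - s·y(0) - y'(0) and L{y'} = sY - y(0), with y(0) = 0, y'(0) = -3) turn the left side into (s^2 + 5*s - 9)Y - (-3).
The right side is L{t} = s^(-2).
So (s^2 + 5*s - 9)Y = s^(-2) + (-3).
Solve for Y(s) and write it as one ratio of polynomials.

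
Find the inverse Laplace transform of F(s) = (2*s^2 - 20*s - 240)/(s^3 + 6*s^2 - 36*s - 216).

4*t*exp(-6*t) - 2*exp(6*t) + 4*exp(-6*t)

Factor the denominator: s^3 + 6*s^2 - 36*s - 216 = (s - 6)*(s + 6)^2.
Partial fraction decomposition gives [4/(s + 6)] + [4/(s + 6)^2] + [-2/(s - 6)].
Invert each term: 4/(s + 6) ↔ 4e^(-6t); 4/(s + 6)^2 ↔ 4t·e^(-6t); -2/(s - 6) ↔ -2e^(6t).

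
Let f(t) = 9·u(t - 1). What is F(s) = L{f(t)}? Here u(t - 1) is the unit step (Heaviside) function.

F(s) = 9*exp(-s)/s

By the second shifting theorem, L{u(t - c)·g(t - c)} = e^(-cs)·G(s) with c = 1 and G(s) = L{g(t)}.
L{9} = 9/s.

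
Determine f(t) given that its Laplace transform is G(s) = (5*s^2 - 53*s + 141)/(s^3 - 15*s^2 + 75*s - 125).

Factor the denominator: s^3 - 15*s^2 + 75*s - 125 = (s - 5)^3.
Partial fraction decomposition gives [5/(s - 5)] + [-3/(s - 5)^2] + [(s - 5)^(-3)].
Invert each term: 5/(s - 5) ↔ 5e^(5t); -3/(s - 5)^2 ↔ -3t·e^(5t); 1/(s - 5)^3 ↔ (1/2)t^2·e^(5t).

f(t) = t^2*exp(5*t)/2 - 3*t*exp(5*t) + 5*exp(5*t)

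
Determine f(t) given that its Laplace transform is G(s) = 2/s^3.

f(t) = t^2

Since L{t^2} = 2!/s^3 = 2/s^3, the inverse is t^2.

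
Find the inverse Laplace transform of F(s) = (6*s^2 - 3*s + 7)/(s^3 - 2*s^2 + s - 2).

5*exp(2*t) - sin(t) + cos(t)

Factor the denominator: s^3 - 2*s^2 + s - 2 = (s - 2)*(s^2 + 1).
Partial fraction decomposition gives [5/(s - 2)] + [s/(s^2 + 1)] + [-1/(s^2 + 1)].
Invert each term: 5/(s - 2) ↔ 5e^(2t); 1·s/(s^2 + 1) ↔ cos(t); -1·1/(s^2 + 1) ↔ -sin(t).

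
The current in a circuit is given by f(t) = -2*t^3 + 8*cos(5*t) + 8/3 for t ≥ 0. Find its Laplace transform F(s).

The transform is linear, so treat each term independently.
L{8/3} = (8/3)/s; (8)·[L{cos(5t)} = s/(s^2 + 25)]; (-2)·[L{t^3} = 3!/s^4 = 6/s^4].

F(s) = 8*s/(s^2 + 25) + 8/(3*s) - 12/s^4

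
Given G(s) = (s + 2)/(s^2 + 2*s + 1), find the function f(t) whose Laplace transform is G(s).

f(t) = t*exp(-t) + exp(-t)

Factor the denominator: s^2 + 2*s + 1 = (s + 1)^2.
Partial fraction decomposition gives [1/(s + 1)] + [(s + 1)^(-2)].
Invert each term: 1/(s + 1) ↔ e^(-t); 1/(s + 1)^2 ↔ t·e^(-t).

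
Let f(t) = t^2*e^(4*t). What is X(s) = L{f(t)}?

X(s) = 2/(s - 4)^3

L{e^(4t)} = 1/(s - 4).
Then apply L{t^2·g(t)} = (-1)^2 d^2/ds^2[G(s)] with G(s) = 1/(s - 4):
differentiating 2 times and applying the sign gives 2/(s - 4)^3.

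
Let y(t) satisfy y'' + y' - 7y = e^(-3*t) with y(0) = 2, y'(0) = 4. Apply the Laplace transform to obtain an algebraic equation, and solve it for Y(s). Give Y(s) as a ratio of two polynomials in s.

Y(s) = (2*s^2 + 12*s + 19)/(s^3 + 4*s^2 - 4*s - 21)

Apply the Laplace transform to the equation.
Using L{y''} = s^2 Y - s·y(0) - y'(0) and L{y'} = sY - y(0), with y(0) = 2, y'(0) = 4, the left side becomes (s^2 + s - 7)Y - (2*s + 6).
The right side is L{e^(-3*t)} = 1/(s + 3).
So (s^2 + s - 7)Y = 1/(s + 3) + (2*s + 6).
Isolate Y and clear denominators.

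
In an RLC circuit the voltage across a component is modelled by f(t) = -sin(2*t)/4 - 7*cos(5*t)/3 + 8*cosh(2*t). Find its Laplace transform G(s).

G(s) = -7*s/(3*(s^2 + 25)) + 8*s/(s^2 - 4) - 1/(2*(s^2 + 4))

Apply the Laplace transform termwise.
(-1/4)·[L{sin(2t)} = 2/(s^2 + 4)]; (8)·[L{cosh(2t)} = s/(s^2 - 4)]; (-7/3)·[L{cos(5t)} = s/(s^2 + 25)].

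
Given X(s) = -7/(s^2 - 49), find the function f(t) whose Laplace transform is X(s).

Since L{sinh(7t)} = 7/(s^2 - 49), the inverse is sinh(7*t), scaled by -1.

f(t) = -sinh(7*t)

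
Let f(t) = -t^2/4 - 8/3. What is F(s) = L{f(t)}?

F(s) = -8/(3*s) - 1/(2*s^3)

The transform is linear, so treat each term independently.
(-1/4)·[L{t^2} = 2!/s^3 = 2/s^3]; L{-8/3} = (-8/3)/s.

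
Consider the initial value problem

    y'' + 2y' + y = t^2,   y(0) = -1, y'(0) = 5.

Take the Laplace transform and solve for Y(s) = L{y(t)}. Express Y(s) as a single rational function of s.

Take the Laplace transform of both sides.
Using L{y''} = s^2 Y - s·y(0) - y'(0) and L{y'} = sY - y(0), with y(0) = -1, y'(0) = 5, the left side becomes (s^2 + 2*s + 1)Y - (-s + 3).
The right side is L{t^2} = 2/s^3.
So (s^2 + 2*s + 1)Y = 2/s^3 + (-s + 3).
Solve for Y(s) and write it as one ratio of polynomials.

Y(s) = (-s^4 + 3*s^3 + 2)/(s^5 + 2*s^4 + s^3)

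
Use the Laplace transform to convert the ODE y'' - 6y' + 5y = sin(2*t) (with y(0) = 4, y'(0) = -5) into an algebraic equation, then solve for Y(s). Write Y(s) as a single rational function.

Apply the Laplace transform to the equation.
Using L{y''} = s^2 Y - s·y(0) - y'(0) and L{y'} = sY - y(0), with y(0) = 4, y'(0) = -5, the left side becomes (s^2 - 6*s + 5)Y - (4*s - 29).
The right side is L{sin(2*t)} = 2/(s^2 + 4).
So (s^2 - 6*s + 5)Y = 2/(s^2 + 4) + (4*s - 29).
Isolate Y and clear denominators.

Y(s) = (4*s^3 - 29*s^2 + 16*s - 114)/(s^4 - 6*s^3 + 9*s^2 - 24*s + 20)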